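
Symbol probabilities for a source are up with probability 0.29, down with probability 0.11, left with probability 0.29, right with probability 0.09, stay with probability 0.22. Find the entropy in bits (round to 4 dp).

H = −Σ pᵢ log₂ pᵢ.
−0.29·log₂(0.29) = 0.5179
−0.11·log₂(0.11) = 0.3503
−0.29·log₂(0.29) = 0.5179
−0.09·log₂(0.09) = 0.3127
−0.22·log₂(0.22) = 0.4806
Sum ≈ 2.1793 → 2.1793 bits.

2.1793 bits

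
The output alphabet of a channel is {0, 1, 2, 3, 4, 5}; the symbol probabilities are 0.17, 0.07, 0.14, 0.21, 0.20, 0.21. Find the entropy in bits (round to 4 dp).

2.5103 bits

H = −Σ pᵢ log₂ pᵢ.
−0.17·log₂(0.17) = 0.4346
−0.07·log₂(0.07) = 0.2686
−0.14·log₂(0.14) = 0.3971
−0.21·log₂(0.21) = 0.4728
−0.20·log₂(0.20) = 0.4644
−0.21·log₂(0.21) = 0.4728
Sum ≈ 2.5103 → 2.5103 bits.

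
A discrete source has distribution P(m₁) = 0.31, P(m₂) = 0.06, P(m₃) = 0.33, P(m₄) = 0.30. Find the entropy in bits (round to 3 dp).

1.816 bits

H = −Σ pᵢ log₂ pᵢ.
−0.31·log₂(0.31) = 0.5238
−0.06·log₂(0.06) = 0.2435
−0.33·log₂(0.33) = 0.5278
−0.30·log₂(0.30) = 0.5211
Sum ≈ 1.8162 → 1.816 bits.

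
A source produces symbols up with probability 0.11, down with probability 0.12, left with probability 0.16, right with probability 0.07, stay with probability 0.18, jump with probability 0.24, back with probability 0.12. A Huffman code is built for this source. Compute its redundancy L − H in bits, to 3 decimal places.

0.045 bits

Entropy H = −Σ p log₂ p ≈ 2.7154 bits.
Huffman merges: 7/100+11/100→9/50; 3/25+3/25→6/25; 4/25+9/50→17/50; 9/50+6/25→21/50; 6/25+17/50→29/50; 21/50+29/50→1. L = 69/25 ≈ 2.7600.
L − H = 2.7600 − 2.7154 = 0.045 bits.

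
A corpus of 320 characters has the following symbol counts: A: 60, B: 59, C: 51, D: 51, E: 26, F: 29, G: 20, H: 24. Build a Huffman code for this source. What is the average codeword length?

Probabilities are the counts divided by 320.
Repeatedly combine the two least-probable nodes; the expected code length is the sum of the merged weights.
merge 1/16 + 3/40 → 11/80
merge 13/160 + 29/320 → 11/64
merge 11/80 + 51/320 → 19/64
merge 51/320 + 11/64 → 53/160
merge 59/320 + 3/16 → 119/320
merge 19/64 + 53/160 → 201/320
merge 119/320 + 201/320 → 1
L = 11/80 + 11/64 + 19/64 + 53/160 + 119/320 + 201/320 + 1 = 47/16 = 2.9375 bits/symbol.

2.9375 bits/symbol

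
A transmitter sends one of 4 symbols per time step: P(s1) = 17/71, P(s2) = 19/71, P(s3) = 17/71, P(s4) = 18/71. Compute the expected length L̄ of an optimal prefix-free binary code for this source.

2 bits/symbol

Repeatedly combine the two least-probable nodes; the expected code length is the sum of the merged weights.
merge 17/71 + 17/71 → 34/71
merge 18/71 + 19/71 → 37/71
merge 34/71 + 37/71 → 1
L = 34/71 + 37/71 + 1 = 2 bits/symbol.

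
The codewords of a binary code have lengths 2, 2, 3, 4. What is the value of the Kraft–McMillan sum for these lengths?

0.6875

With common denominator 2^4 = 16: Σ 2^(−ℓᵢ) = 4/16 + 4/16 + 2/16 + 1/16 = 11/16 = 0.6875.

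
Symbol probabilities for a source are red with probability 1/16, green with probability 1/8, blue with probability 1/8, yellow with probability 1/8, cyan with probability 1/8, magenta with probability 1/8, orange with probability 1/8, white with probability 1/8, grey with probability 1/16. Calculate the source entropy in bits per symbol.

3.125 bits

Each probability is a power of 1/2, so log₂(1/p) is an integer.
H = Σ p·log₂(1/p) = 1/16·4 + 1/8·3 + 1/8·3 + 1/8·3 + 1/8·3 + 1/8·3 + 1/8·3 + 1/8·3 + 1/16·4 = 3.125 bits.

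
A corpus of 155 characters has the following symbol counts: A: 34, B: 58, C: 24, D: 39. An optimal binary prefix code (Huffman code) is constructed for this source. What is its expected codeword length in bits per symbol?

Probabilities are the counts divided by 155.
Repeatedly combine the two least-probable nodes; the expected code length is the sum of the merged weights.
merge 24/155 + 34/155 → 58/155
merge 39/155 + 58/155 → 97/155
merge 58/155 + 97/155 → 1
L = 58/155 + 97/155 + 1 = 2 bits/symbol.

2 bits/symbol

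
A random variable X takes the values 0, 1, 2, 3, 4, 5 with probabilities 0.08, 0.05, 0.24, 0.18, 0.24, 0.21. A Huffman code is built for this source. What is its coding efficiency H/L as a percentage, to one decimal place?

98.9%

Entropy H = −Σ p log₂ p ≈ 2.4140 bits.
Huffman merges: 1/20+2/25→13/100; 13/100+9/50→31/100; 21/100+6/25→9/20; 6/25+31/100→11/20; 9/20+11/20→1. L = 61/25 ≈ 2.4400.
Efficiency = H/L = 2.4140/2.4400 = 98.9%.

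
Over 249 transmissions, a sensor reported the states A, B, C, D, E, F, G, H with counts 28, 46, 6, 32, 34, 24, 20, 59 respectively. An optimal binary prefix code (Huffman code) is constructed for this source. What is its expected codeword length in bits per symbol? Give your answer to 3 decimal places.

Probabilities are the counts divided by 249.
Repeatedly combine the two least-probable nodes; the expected code length is the sum of the merged weights.
merge 2/83 + 20/249 → 26/249
merge 8/83 + 26/249 → 50/249
merge 28/249 + 32/249 → 20/83
merge 34/249 + 46/249 → 80/249
merge 50/249 + 59/249 → 109/249
merge 20/83 + 80/249 → 140/249
merge 109/249 + 140/249 → 1
L = 26/249 + 50/249 + 20/83 + 80/249 + 109/249 + 140/249 + 1 = 238/83 ≈ 2.867 bits/symbol.

2.867 bits/symbol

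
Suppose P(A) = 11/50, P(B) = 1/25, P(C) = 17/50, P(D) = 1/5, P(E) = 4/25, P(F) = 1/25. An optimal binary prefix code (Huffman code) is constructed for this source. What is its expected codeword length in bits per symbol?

2.32 bits/symbol

Repeatedly combine the two least-probable nodes; the expected code length is the sum of the merged weights.
merge 1/25 + 1/25 → 2/25
merge 2/25 + 4/25 → 6/25
merge 1/5 + 11/50 → 21/50
merge 6/25 + 17/50 → 29/50
merge 21/50 + 29/50 → 1
L = 2/25 + 6/25 + 21/50 + 29/50 + 1 = 58/25 = 2.32 bits/symbol.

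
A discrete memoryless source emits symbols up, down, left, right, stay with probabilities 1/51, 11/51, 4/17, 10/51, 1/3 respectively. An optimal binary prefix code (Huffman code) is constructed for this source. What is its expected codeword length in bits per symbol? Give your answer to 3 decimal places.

Repeatedly combine the two least-probable nodes; the expected code length is the sum of the merged weights.
merge 1/51 + 10/51 → 11/51
merge 11/51 + 11/51 → 22/51
merge 4/17 + 1/3 → 29/51
merge 22/51 + 29/51 → 1
L = 11/51 + 22/51 + 29/51 + 1 = 113/51 ≈ 2.216 bits/symbol.

2.216 bits/symbol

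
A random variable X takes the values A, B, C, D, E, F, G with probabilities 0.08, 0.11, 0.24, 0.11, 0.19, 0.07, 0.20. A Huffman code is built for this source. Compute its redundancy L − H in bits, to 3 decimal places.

Entropy H = −Σ p log₂ p ≈ 2.6744 bits.
Huffman merges: 7/100+2/25→3/20; 11/100+11/100→11/50; 3/20+19/100→17/50; 1/5+11/50→21/50; 6/25+17/50→29/50; 21/50+29/50→1. L = 271/100 ≈ 2.7100.
L − H = 2.7100 − 2.6744 = 0.036 bits.

0.036 bits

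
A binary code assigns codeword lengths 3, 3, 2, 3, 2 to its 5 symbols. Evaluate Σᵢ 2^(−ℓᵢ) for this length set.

0.875

With common denominator 2^3 = 8: Σ 2^(−ℓᵢ) = 1/8 + 1/8 + 2/8 + 1/8 + 2/8 = 7/8 = 0.875.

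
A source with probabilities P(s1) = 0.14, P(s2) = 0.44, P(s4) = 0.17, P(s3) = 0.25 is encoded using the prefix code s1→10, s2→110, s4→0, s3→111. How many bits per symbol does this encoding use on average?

2.52 bits/symbol

L̄ = Σ pᵢ·ℓᵢ = 0.14·2 + 0.44·3 + 0.17·1 + 0.25·3 = 2.52 bits/symbol.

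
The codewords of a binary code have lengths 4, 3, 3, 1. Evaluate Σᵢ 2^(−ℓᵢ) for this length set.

0.8125

With common denominator 2^4 = 16: Σ 2^(−ℓᵢ) = 1/16 + 2/16 + 2/16 + 8/16 = 13/16 = 0.8125.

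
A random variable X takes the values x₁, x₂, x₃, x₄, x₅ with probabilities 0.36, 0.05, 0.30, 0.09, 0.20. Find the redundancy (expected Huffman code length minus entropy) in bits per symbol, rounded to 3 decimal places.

Entropy H = −Σ p log₂ p ≈ 2.0448 bits.
Huffman merges: 1/20+9/100→7/50; 7/50+1/5→17/50; 3/10+17/50→16/25; 9/25+16/25→1. L = 53/25 ≈ 2.1200.
L − H = 2.1200 − 2.0448 = 0.075 bits.

0.075 bits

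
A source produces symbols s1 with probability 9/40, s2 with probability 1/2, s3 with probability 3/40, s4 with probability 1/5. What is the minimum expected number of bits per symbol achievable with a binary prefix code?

1.775 bits/symbol

Repeatedly combine the two least-probable nodes; the expected code length is the sum of the merged weights.
merge 3/40 + 1/5 → 11/40
merge 9/40 + 11/40 → 1/2
merge 1/2 + 1/2 → 1
L = 11/40 + 1/2 + 1 = 71/40 = 1.775 bits/symbol.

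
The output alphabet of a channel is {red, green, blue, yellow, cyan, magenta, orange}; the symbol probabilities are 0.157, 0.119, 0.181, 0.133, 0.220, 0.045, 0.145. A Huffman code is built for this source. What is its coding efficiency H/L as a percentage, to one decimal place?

97.9%

Entropy H = −Σ p log₂ p ≈ 2.7041 bits.
Huffman merges: 9/200+119/1000→41/250; 133/1000+29/200→139/500; 157/1000+41/250→321/1000; 181/1000+11/50→401/1000; 139/500+321/1000→599/1000; 401/1000+599/1000→1. L = 2763/1000 ≈ 2.7630.
Efficiency = H/L = 2.7041/2.7630 = 97.9%.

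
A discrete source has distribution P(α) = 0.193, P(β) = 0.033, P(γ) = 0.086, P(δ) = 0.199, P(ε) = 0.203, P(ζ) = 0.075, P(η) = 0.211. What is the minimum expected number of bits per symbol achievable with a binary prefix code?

Repeatedly combine the two least-probable nodes; the expected code length is the sum of the merged weights.
merge 33/1000 + 3/40 → 27/250
merge 43/500 + 27/250 → 97/500
merge 193/1000 + 97/500 → 387/1000
merge 199/1000 + 203/1000 → 201/500
merge 211/1000 + 387/1000 → 299/500
merge 201/500 + 299/500 → 1
L = 27/250 + 97/500 + 387/1000 + 201/500 + 299/500 + 1 = 2689/1000 = 2.689 bits/symbol.

2.689 bits/symbol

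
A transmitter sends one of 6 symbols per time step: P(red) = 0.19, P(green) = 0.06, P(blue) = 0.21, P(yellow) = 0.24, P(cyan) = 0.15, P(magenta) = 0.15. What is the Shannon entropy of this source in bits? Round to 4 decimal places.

H = −Σ pᵢ log₂ pᵢ.
−0.19·log₂(0.19) = 0.4552
−0.06·log₂(0.06) = 0.2435
−0.21·log₂(0.21) = 0.4728
−0.24·log₂(0.24) = 0.4941
−0.15·log₂(0.15) = 0.4105
−0.15·log₂(0.15) = 0.4105
Sum ≈ 2.4868 → 2.4868 bits.

2.4868 bits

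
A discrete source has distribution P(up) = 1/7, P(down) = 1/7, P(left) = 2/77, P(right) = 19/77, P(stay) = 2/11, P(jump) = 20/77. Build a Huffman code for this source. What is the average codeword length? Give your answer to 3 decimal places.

Repeatedly combine the two least-probable nodes; the expected code length is the sum of the merged weights.
merge 2/77 + 1/7 → 13/77
merge 1/7 + 13/77 → 24/77
merge 2/11 + 19/77 → 3/7
merge 20/77 + 24/77 → 4/7
merge 3/7 + 4/7 → 1
L = 13/77 + 24/77 + 3/7 + 4/7 + 1 = 191/77 ≈ 2.481 bits/symbol.

2.481 bits/symbol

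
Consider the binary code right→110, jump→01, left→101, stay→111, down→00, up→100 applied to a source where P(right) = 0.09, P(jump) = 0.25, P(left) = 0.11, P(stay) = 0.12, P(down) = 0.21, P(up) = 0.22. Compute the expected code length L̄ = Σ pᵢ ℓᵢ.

2.54 bits/symbol

L̄ = Σ pᵢ·ℓᵢ = 0.09·3 + 0.25·2 + 0.11·3 + 0.12·3 + 0.21·2 + 0.22·3 = 2.54 bits/symbol.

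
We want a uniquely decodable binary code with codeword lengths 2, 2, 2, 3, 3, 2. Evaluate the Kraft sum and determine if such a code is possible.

1.25; no

With common denominator 2^3 = 8: Σ 2^(−ℓᵢ) = 2/8 + 2/8 + 2/8 + 1/8 + 1/8 + 2/8 = 10/8 = 1.25.
Kraft's inequality requires Σ ≤ 1; here Σ = 1.25 > 1, so no such prefix code exists.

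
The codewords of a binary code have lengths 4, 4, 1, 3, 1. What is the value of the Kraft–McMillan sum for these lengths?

1.25

With common denominator 2^4 = 16: Σ 2^(−ℓᵢ) = 1/16 + 1/16 + 8/16 + 2/16 + 8/16 = 20/16 = 1.25.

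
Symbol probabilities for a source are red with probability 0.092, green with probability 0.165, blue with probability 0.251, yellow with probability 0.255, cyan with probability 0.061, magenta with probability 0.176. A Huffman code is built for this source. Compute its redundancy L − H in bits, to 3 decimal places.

Entropy H = −Σ p log₂ p ≈ 2.4361 bits.
Huffman merges: 61/1000+23/250→153/1000; 153/1000+33/200→159/500; 22/125+251/1000→427/1000; 51/200+159/500→573/1000; 427/1000+573/1000→1. L = 2471/1000 ≈ 2.4710.
L − H = 2.4710 − 2.4361 = 0.035 bits.

0.035 bits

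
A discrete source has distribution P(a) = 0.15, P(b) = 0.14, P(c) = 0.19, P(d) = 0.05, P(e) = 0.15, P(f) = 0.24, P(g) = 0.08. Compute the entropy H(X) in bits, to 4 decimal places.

H = −Σ pᵢ log₂ pᵢ.
−0.15·log₂(0.15) = 0.4105
−0.14·log₂(0.14) = 0.3971
−0.19·log₂(0.19) = 0.4552
−0.05·log₂(0.05) = 0.2161
−0.15·log₂(0.15) = 0.4105
−0.24·log₂(0.24) = 0.4941
−0.08·log₂(0.08) = 0.2915
Sum ≈ 2.6752 → 2.6752 bits.

2.6752 bits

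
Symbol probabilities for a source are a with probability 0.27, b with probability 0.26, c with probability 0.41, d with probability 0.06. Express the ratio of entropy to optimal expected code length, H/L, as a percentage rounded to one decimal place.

Entropy H = −Σ p log₂ p ≈ 1.7862 bits.
Huffman merges: 3/50+13/50→8/25; 27/100+8/25→59/100; 41/100+59/100→1. L = 191/100 ≈ 1.9100.
Efficiency = H/L = 1.7862/1.9100 = 93.5%.

93.5%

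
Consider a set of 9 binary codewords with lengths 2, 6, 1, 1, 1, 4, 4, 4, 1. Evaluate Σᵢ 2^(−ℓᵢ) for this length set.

With common denominator 2^6 = 64: Σ 2^(−ℓᵢ) = 16/64 + 1/64 + 32/64 + 32/64 + 32/64 + 4/64 + 4/64 + 4/64 + 32/64 = 157/64 = 2.453125.

2.453125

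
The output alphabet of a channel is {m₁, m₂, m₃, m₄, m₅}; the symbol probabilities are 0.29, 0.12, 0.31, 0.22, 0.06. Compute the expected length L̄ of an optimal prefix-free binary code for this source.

2.18 bits/symbol

Repeatedly combine the two least-probable nodes; the expected code length is the sum of the merged weights.
merge 3/50 + 3/25 → 9/50
merge 9/50 + 11/50 → 2/5
merge 29/100 + 31/100 → 3/5
merge 2/5 + 3/5 → 1
L = 9/50 + 2/5 + 3/5 + 1 = 109/50 = 2.18 bits/symbol.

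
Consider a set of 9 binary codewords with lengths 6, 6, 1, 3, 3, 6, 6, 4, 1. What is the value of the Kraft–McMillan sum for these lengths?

1.375

With common denominator 2^6 = 64: Σ 2^(−ℓᵢ) = 1/64 + 1/64 + 32/64 + 8/64 + 8/64 + 1/64 + 1/64 + 4/64 + 32/64 = 88/64 = 1.375.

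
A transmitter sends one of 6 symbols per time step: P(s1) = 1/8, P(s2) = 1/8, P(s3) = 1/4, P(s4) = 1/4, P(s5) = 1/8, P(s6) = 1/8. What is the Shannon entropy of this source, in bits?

Each probability is a power of 1/2, so log₂(1/p) is an integer.
H = Σ p·log₂(1/p) = 1/8·3 + 1/8·3 + 1/4·2 + 1/4·2 + 1/8·3 + 1/8·3 = 2.5 bits.

2.5 bits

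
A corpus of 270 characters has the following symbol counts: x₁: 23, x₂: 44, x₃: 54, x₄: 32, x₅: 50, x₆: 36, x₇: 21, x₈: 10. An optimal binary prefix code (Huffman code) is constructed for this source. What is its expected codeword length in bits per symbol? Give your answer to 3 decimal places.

2.915 bits/symbol

Probabilities are the counts divided by 270.
Repeatedly combine the two least-probable nodes; the expected code length is the sum of the merged weights.
merge 1/27 + 7/90 → 31/270
merge 23/270 + 31/270 → 1/5
merge 16/135 + 2/15 → 34/135
merge 22/135 + 5/27 → 47/135
merge 1/5 + 1/5 → 2/5
merge 34/135 + 47/135 → 3/5
merge 2/5 + 3/5 → 1
L = 31/270 + 1/5 + 34/135 + 47/135 + 2/5 + 3/5 + 1 = 787/270 ≈ 2.915 bits/symbol.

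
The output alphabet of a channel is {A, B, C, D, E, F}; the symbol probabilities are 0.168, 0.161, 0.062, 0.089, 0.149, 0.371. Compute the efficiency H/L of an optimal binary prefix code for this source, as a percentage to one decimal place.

97.8%

Entropy H = −Σ p log₂ p ≈ 2.3559 bits.
Huffman merges: 31/500+89/1000→151/1000; 149/1000+151/1000→3/10; 161/1000+21/125→329/1000; 3/10+329/1000→629/1000; 371/1000+629/1000→1. L = 2409/1000 ≈ 2.4090.
Efficiency = H/L = 2.3559/2.4090 = 97.8%.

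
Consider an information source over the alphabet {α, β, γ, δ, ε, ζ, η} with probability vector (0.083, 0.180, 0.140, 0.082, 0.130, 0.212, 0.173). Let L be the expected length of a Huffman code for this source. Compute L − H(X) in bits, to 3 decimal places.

0.042 bits

Entropy H = −Σ p log₂ p ≈ 2.7313 bits.
Huffman merges: 41/500+83/1000→33/200; 13/100+7/50→27/100; 33/200+173/1000→169/500; 9/50+53/250→49/125; 27/100+169/500→76/125; 49/125+76/125→1. L = 2773/1000 ≈ 2.7730.
L − H = 2.7730 − 2.7313 = 0.042 bits.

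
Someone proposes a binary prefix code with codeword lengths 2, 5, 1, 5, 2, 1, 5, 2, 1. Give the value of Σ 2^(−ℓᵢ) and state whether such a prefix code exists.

With common denominator 2^5 = 32: Σ 2^(−ℓᵢ) = 8/32 + 1/32 + 16/32 + 1/32 + 8/32 + 16/32 + 1/32 + 8/32 + 16/32 = 75/32 = 2.34375.
Kraft's inequality requires Σ ≤ 1; here Σ = 2.34375 > 1, so no such prefix code exists.

2.34375; no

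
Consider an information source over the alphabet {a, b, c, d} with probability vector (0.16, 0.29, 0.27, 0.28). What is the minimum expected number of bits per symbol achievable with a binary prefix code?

2 bits/symbol

Repeatedly combine the two least-probable nodes; the expected code length is the sum of the merged weights.
merge 4/25 + 27/100 → 43/100
merge 7/25 + 29/100 → 57/100
merge 43/100 + 57/100 → 1
L = 43/100 + 57/100 + 1 = 2 bits/symbol.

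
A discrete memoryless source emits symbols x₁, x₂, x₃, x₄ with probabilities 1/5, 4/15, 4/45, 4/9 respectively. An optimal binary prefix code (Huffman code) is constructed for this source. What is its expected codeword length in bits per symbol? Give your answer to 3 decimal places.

1.844 bits/symbol

Repeatedly combine the two least-probable nodes; the expected code length is the sum of the merged weights.
merge 4/45 + 1/5 → 13/45
merge 4/15 + 13/45 → 5/9
merge 4/9 + 5/9 → 1
L = 13/45 + 5/9 + 1 = 83/45 ≈ 1.844 bits/symbol.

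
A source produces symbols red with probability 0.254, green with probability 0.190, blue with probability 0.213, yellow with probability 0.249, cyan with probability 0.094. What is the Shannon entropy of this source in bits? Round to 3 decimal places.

2.253 bits

H = −Σ pᵢ log₂ pᵢ.
−0.254·log₂(0.254) = 0.5022
−0.190·log₂(0.190) = 0.4552
−0.213·log₂(0.213) = 0.4752
−0.249·log₂(0.249) = 0.4994
−0.094·log₂(0.094) = 0.3207
Sum ≈ 2.2527 → 2.253 bits.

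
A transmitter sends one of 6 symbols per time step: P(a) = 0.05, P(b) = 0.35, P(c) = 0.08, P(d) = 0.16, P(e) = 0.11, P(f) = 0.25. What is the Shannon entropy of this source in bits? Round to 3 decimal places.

H = −Σ pᵢ log₂ pᵢ.
−0.05·log₂(0.05) = 0.2161
−0.35·log₂(0.35) = 0.5301
−0.08·log₂(0.08) = 0.2915
−0.16·log₂(0.16) = 0.4230
−0.11·log₂(0.11) = 0.3503
−0.25·log₂(0.25) = 0.5000
Sum ≈ 2.3110 → 2.311 bits.

2.311 bits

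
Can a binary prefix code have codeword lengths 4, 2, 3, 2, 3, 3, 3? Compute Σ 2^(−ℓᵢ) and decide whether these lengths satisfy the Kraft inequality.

With common denominator 2^4 = 16: Σ 2^(−ℓᵢ) = 1/16 + 4/16 + 2/16 + 4/16 + 2/16 + 2/16 + 2/16 = 17/16 = 1.0625.
Kraft's inequality requires Σ ≤ 1; here Σ = 1.0625 > 1, so no such prefix code exists.

1.0625; no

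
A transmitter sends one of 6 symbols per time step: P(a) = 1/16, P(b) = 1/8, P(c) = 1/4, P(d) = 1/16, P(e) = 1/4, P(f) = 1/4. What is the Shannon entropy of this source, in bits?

2.375 bits

Each probability is a power of 1/2, so log₂(1/p) is an integer.
H = Σ p·log₂(1/p) = 1/16·4 + 1/8·3 + 1/4·2 + 1/16·4 + 1/4·2 + 1/4·2 = 2.375 bits.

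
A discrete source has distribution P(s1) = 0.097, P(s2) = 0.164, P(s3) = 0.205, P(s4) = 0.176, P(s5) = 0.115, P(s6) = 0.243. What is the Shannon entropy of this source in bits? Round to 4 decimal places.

H = −Σ pᵢ log₂ pᵢ.
−0.097·log₂(0.097) = 0.3265
−0.164·log₂(0.164) = 0.4278
−0.205·log₂(0.205) = 0.4687
−0.176·log₂(0.176) = 0.4411
−0.115·log₂(0.115) = 0.3588
−0.243·log₂(0.243) = 0.4960
Sum ≈ 2.5188 → 2.5188 bits.

2.5188 bits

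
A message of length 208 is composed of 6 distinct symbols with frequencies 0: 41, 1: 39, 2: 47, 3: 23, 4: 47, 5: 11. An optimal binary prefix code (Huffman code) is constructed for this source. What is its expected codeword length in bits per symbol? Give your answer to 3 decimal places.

2.514 bits/symbol

Probabilities are the counts divided by 208.
Repeatedly combine the two least-probable nodes; the expected code length is the sum of the merged weights.
merge 11/208 + 23/208 → 17/104
merge 17/104 + 3/16 → 73/208
merge 41/208 + 47/208 → 11/26
merge 47/208 + 73/208 → 15/26
merge 11/26 + 15/26 → 1
L = 17/104 + 73/208 + 11/26 + 15/26 + 1 = 523/208 ≈ 2.514 bits/symbol.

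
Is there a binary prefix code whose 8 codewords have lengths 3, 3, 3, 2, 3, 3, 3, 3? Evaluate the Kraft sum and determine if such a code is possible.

With common denominator 2^3 = 8: Σ 2^(−ℓᵢ) = 1/8 + 1/8 + 1/8 + 2/8 + 1/8 + 1/8 + 1/8 + 1/8 = 9/8 = 1.125.
Kraft's inequality requires Σ ≤ 1; here Σ = 1.125 > 1, so no such prefix code exists.

1.125; no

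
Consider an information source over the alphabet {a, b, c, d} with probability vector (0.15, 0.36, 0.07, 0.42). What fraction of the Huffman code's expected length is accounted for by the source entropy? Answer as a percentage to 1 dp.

Entropy H = −Σ p log₂ p ≈ 1.7354 bits.
Huffman merges: 7/100+3/20→11/50; 11/50+9/25→29/50; 21/50+29/50→1. L = 9/5 ≈ 1.8000.
Efficiency = H/L = 1.7354/1.8000 = 96.4%.

96.4%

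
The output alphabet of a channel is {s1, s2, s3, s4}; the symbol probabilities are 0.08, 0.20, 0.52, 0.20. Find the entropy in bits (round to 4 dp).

H = −Σ pᵢ log₂ pᵢ.
−0.08·log₂(0.08) = 0.2915
−0.20·log₂(0.20) = 0.4644
−0.52·log₂(0.52) = 0.4906
−0.20·log₂(0.20) = 0.4644
Sum ≈ 1.7109 → 1.7109 bits.

1.7109 bits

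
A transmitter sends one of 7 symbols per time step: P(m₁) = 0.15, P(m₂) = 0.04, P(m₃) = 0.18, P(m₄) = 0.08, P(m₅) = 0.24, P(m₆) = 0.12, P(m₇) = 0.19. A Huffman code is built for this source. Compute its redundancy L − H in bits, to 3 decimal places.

Entropy H = −Σ p log₂ p ≈ 2.6495 bits.
Huffman merges: 1/25+2/25→3/25; 3/25+3/25→6/25; 3/20+9/50→33/100; 19/100+6/25→43/100; 6/25+33/100→57/100; 43/100+57/100→1. L = 269/100 ≈ 2.6900.
L − H = 2.6900 − 2.6495 = 0.040 bits.

0.040 bits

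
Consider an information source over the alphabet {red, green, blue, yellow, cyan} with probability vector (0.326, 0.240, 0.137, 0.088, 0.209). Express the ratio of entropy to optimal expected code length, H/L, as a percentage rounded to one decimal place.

98.6%

Entropy H = −Σ p log₂ p ≈ 2.1947 bits.
Huffman merges: 11/125+137/1000→9/40; 209/1000+9/40→217/500; 6/25+163/500→283/500; 217/500+283/500→1. L = 89/40 ≈ 2.2250.
Efficiency = H/L = 2.1947/2.2250 = 98.6%.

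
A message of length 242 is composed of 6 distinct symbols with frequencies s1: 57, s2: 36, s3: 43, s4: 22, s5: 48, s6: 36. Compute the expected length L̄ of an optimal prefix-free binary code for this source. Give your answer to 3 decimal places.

Probabilities are the counts divided by 242.
Repeatedly combine the two least-probable nodes; the expected code length is the sum of the merged weights.
merge 1/11 + 18/121 → 29/121
merge 18/121 + 43/242 → 79/242
merge 24/121 + 57/242 → 105/242
merge 29/121 + 79/242 → 137/242
merge 105/242 + 137/242 → 1
L = 29/121 + 79/242 + 105/242 + 137/242 + 1 = 621/242 ≈ 2.566 bits/symbol.

2.566 bits/symbol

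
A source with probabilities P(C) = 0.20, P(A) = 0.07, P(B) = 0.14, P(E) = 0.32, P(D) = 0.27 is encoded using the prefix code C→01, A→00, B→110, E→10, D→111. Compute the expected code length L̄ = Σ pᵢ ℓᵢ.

L̄ = Σ pᵢ·ℓᵢ = 0.20·2 + 0.07·2 + 0.14·3 + 0.32·2 + 0.27·3 = 2.41 bits/symbol.

2.41 bits/symbol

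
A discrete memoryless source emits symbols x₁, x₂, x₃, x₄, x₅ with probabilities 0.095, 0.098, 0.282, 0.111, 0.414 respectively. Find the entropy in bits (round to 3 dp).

H = −Σ pᵢ log₂ pᵢ.
−0.095·log₂(0.095) = 0.3226
−0.098·log₂(0.098) = 0.3284
−0.282·log₂(0.282) = 0.5150
−0.111·log₂(0.111) = 0.3520
−0.414·log₂(0.414) = 0.5267
Sum ≈ 2.0448 → 2.045 bits.

2.045 bits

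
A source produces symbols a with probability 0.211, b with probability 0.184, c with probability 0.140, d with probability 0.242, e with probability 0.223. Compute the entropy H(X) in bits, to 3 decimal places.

2.298 bits

H = −Σ pᵢ log₂ pᵢ.
−0.211·log₂(0.211) = 0.4736
−0.184·log₂(0.184) = 0.4494
−0.140·log₂(0.140) = 0.3971
−0.242·log₂(0.242) = 0.4954
−0.223·log₂(0.223) = 0.4828
Sum ≈ 2.2982 → 2.298 bits.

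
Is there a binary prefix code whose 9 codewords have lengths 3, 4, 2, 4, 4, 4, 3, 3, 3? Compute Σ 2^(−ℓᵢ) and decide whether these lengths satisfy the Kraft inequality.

1; yes

With common denominator 2^4 = 16: Σ 2^(−ℓᵢ) = 2/16 + 1/16 + 4/16 + 1/16 + 1/16 + 1/16 + 2/16 + 2/16 + 2/16 = 16/16 = 1.
Kraft's inequality requires Σ ≤ 1; here Σ = 1 ≤ 1, so such a prefix code exists.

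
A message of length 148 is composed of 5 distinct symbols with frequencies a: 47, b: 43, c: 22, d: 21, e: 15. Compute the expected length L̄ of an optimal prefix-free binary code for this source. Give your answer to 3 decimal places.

2.243 bits/symbol

Probabilities are the counts divided by 148.
Repeatedly combine the two least-probable nodes; the expected code length is the sum of the merged weights.
merge 15/148 + 21/148 → 9/37
merge 11/74 + 9/37 → 29/74
merge 43/148 + 47/148 → 45/74
merge 29/74 + 45/74 → 1
L = 9/37 + 29/74 + 45/74 + 1 = 83/37 ≈ 2.243 bits/symbol.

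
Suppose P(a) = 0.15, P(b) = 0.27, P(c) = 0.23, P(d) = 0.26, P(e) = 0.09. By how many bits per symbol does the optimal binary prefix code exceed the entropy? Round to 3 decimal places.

Entropy H = −Σ p log₂ p ≈ 2.2262 bits.
Huffman merges: 9/100+3/20→6/25; 23/100+6/25→47/100; 13/50+27/100→53/100; 47/100+53/100→1. L = 56/25 ≈ 2.2400.
L − H = 2.2400 − 2.2262 = 0.014 bits.

0.014 bits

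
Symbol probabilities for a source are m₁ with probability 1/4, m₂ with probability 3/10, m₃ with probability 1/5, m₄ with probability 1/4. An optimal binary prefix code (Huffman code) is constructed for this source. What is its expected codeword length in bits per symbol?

2 bits/symbol

Repeatedly combine the two least-probable nodes; the expected code length is the sum of the merged weights.
merge 1/5 + 1/4 → 9/20
merge 1/4 + 3/10 → 11/20
merge 9/20 + 11/20 → 1
L = 9/20 + 11/20 + 1 = 2 bits/symbol.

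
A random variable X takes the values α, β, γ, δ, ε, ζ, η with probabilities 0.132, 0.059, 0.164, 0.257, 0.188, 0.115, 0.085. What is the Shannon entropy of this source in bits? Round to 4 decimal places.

2.6725 bits

H = −Σ pᵢ log₂ pᵢ.
−0.132·log₂(0.132) = 0.3856
−0.059·log₂(0.059) = 0.2409
−0.164·log₂(0.164) = 0.4278
−0.257·log₂(0.257) = 0.5038
−0.188·log₂(0.188) = 0.4533
−0.115·log₂(0.115) = 0.3588
−0.085·log₂(0.085) = 0.3023
Sum ≈ 2.6725 → 2.6725 bits.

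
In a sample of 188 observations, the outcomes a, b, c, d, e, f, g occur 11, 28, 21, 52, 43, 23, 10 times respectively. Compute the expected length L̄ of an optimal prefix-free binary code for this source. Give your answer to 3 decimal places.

Probabilities are the counts divided by 188.
Repeatedly combine the two least-probable nodes; the expected code length is the sum of the merged weights.
merge 5/94 + 11/188 → 21/188
merge 21/188 + 21/188 → 21/94
merge 23/188 + 7/47 → 51/188
merge 21/94 + 43/188 → 85/188
merge 51/188 + 13/47 → 103/188
merge 85/188 + 103/188 → 1
L = 21/188 + 21/94 + 51/188 + 85/188 + 103/188 + 1 = 245/94 ≈ 2.606 bits/symbol.

2.606 bits/symbol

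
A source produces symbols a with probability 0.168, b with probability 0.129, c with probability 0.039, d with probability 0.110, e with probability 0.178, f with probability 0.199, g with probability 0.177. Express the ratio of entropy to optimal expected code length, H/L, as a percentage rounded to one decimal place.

97.2%

Entropy H = −Σ p log₂ p ≈ 2.6952 bits.
Huffman merges: 39/1000+11/100→149/1000; 129/1000+149/1000→139/500; 21/125+177/1000→69/200; 89/500+199/1000→377/1000; 139/500+69/200→623/1000; 377/1000+623/1000→1. L = 693/250 ≈ 2.7720.
Efficiency = H/L = 2.6952/2.7720 = 97.2%.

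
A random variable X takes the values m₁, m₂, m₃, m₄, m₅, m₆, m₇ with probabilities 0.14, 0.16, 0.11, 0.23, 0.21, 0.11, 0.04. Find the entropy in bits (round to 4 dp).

2.6669 bits

H = −Σ pᵢ log₂ pᵢ.
−0.14·log₂(0.14) = 0.3971
−0.16·log₂(0.16) = 0.4230
−0.11·log₂(0.11) = 0.3503
−0.23·log₂(0.23) = 0.4877
−0.21·log₂(0.21) = 0.4728
−0.11·log₂(0.11) = 0.3503
−0.04·log₂(0.04) = 0.1858
Sum ≈ 2.6669 → 2.6669 bits.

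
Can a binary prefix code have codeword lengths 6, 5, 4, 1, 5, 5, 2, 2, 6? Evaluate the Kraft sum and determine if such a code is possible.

1.1875; no

With common denominator 2^6 = 64: Σ 2^(−ℓᵢ) = 1/64 + 2/64 + 4/64 + 32/64 + 2/64 + 2/64 + 16/64 + 16/64 + 1/64 = 76/64 = 1.1875.
Kraft's inequality requires Σ ≤ 1; here Σ = 1.1875 > 1, so no such prefix code exists.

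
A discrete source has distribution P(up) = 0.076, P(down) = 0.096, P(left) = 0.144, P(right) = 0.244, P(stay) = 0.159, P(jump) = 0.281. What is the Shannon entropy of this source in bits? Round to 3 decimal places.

2.443 bits

H = −Σ pᵢ log₂ pᵢ.
−0.076·log₂(0.076) = 0.2826
−0.096·log₂(0.096) = 0.3246
−0.144·log₂(0.144) = 0.4026
−0.244·log₂(0.244) = 0.4966
−0.159·log₂(0.159) = 0.4218
−0.281·log₂(0.281) = 0.5146
Sum ≈ 2.4427 → 2.443 bits.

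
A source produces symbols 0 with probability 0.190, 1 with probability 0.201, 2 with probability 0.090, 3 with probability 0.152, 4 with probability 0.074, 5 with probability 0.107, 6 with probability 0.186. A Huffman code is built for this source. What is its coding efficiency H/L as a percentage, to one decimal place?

98.1%

Entropy H = −Σ p log₂ p ≈ 2.7206 bits.
Huffman merges: 37/500+9/100→41/250; 107/1000+19/125→259/1000; 41/250+93/500→7/20; 19/100+201/1000→391/1000; 259/1000+7/20→609/1000; 391/1000+609/1000→1. L = 2773/1000 ≈ 2.7730.
Efficiency = H/L = 2.7206/2.7730 = 98.1%.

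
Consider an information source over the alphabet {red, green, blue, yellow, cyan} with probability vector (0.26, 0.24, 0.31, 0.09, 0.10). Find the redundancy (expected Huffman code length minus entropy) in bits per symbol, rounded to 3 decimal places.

0.022 bits

Entropy H = −Σ p log₂ p ≈ 2.1681 bits.
Huffman merges: 9/100+1/10→19/100; 19/100+6/25→43/100; 13/50+31/100→57/100; 43/100+57/100→1. L = 219/100 ≈ 2.1900.
L − H = 2.1900 − 2.1681 = 0.022 bits.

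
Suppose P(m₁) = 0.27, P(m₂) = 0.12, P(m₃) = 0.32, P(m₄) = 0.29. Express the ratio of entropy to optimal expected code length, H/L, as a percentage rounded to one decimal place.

Entropy H = −Σ p log₂ p ≈ 1.9210 bits.
Huffman merges: 3/25+27/100→39/100; 29/100+8/25→61/100; 39/100+61/100→1. L = 2 ≈ 2.0000.
Efficiency = H/L = 1.9210/2.0000 = 96.1%.

96.1%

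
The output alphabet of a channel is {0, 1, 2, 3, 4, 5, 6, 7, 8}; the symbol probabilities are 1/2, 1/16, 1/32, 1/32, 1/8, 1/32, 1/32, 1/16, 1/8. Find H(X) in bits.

2.375 bits

Each probability is a power of 1/2, so log₂(1/p) is an integer.
H = Σ p·log₂(1/p) = 1/2·1 + 1/16·4 + 1/32·5 + 1/32·5 + 1/8·3 + 1/32·5 + 1/32·5 + 1/16·4 + 1/8·3 = 2.375 bits.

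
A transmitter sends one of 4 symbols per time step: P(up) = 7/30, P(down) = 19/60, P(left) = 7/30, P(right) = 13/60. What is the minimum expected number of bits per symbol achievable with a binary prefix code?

2 bits/symbol

Repeatedly combine the two least-probable nodes; the expected code length is the sum of the merged weights.
merge 13/60 + 7/30 → 9/20
merge 7/30 + 19/60 → 11/20
merge 9/20 + 11/20 → 1
L = 9/20 + 11/20 + 1 = 2 bits/symbol.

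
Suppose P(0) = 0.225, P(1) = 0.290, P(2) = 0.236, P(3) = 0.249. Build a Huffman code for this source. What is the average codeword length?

2 bits/symbol

Repeatedly combine the two least-probable nodes; the expected code length is the sum of the merged weights.
merge 9/40 + 59/250 → 461/1000
merge 249/1000 + 29/100 → 539/1000
merge 461/1000 + 539/1000 → 1
L = 461/1000 + 539/1000 + 1 = 2 bits/symbol.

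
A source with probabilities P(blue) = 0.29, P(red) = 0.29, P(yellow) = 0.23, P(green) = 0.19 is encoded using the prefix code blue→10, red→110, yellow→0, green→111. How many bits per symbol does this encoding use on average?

L̄ = Σ pᵢ·ℓᵢ = 0.29·2 + 0.29·3 + 0.23·1 + 0.19·3 = 2.25 bits/symbol.

2.25 bits/symbol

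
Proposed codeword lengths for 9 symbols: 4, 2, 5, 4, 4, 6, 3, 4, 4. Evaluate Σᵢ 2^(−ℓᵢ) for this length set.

0.734375

With common denominator 2^6 = 64: Σ 2^(−ℓᵢ) = 4/64 + 16/64 + 2/64 + 4/64 + 4/64 + 1/64 + 8/64 + 4/64 + 4/64 = 47/64 = 0.734375.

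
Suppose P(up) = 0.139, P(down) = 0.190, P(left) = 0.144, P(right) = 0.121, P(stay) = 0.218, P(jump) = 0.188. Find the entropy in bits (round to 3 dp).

H = −Σ pᵢ log₂ pᵢ.
−0.139·log₂(0.139) = 0.3957
−0.190·log₂(0.190) = 0.4552
−0.144·log₂(0.144) = 0.4026
−0.121·log₂(0.121) = 0.3687
−0.218·log₂(0.218) = 0.4791
−0.188·log₂(0.188) = 0.4533
Sum ≈ 2.5546 → 2.555 bits.

2.555 bits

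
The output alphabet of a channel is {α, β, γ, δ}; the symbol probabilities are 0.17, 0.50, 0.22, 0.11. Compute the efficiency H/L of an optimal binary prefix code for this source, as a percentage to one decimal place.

99.2%

Entropy H = −Σ p log₂ p ≈ 1.7654 bits.
Huffman merges: 11/100+17/100→7/25; 11/50+7/25→1/2; 1/2+1/2→1. L = 89/50 ≈ 1.7800.
Efficiency = H/L = 1.7654/1.7800 = 99.2%.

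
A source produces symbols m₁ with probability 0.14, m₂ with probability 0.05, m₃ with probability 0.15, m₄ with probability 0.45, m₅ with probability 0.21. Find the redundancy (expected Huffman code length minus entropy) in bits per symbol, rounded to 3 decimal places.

0.065 bits

Entropy H = −Σ p log₂ p ≈ 2.0150 bits.
Huffman merges: 1/20+7/50→19/100; 3/20+19/100→17/50; 21/100+17/50→11/20; 9/20+11/20→1. L = 52/25 ≈ 2.0800.
L − H = 2.0800 − 2.0150 = 0.065 bits.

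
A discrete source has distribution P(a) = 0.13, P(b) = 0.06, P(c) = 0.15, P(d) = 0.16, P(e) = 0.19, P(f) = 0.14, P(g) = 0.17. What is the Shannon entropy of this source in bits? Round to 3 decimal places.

2.747 bits

H = −Σ pᵢ log₂ pᵢ.
−0.13·log₂(0.13) = 0.3826
−0.06·log₂(0.06) = 0.2435
−0.15·log₂(0.15) = 0.4105
−0.16·log₂(0.16) = 0.4230
−0.19·log₂(0.19) = 0.4552
−0.14·log₂(0.14) = 0.3971
−0.17·log₂(0.17) = 0.4346
Sum ≈ 2.7467 → 2.747 bits.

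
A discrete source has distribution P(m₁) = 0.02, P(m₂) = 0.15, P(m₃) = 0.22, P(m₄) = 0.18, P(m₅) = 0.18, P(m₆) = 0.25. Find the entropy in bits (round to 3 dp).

2.395 bits

H = −Σ pᵢ log₂ pᵢ.
−0.02·log₂(0.02) = 0.1129
−0.15·log₂(0.15) = 0.4105
−0.22·log₂(0.22) = 0.4806
−0.18·log₂(0.18) = 0.4453
−0.18·log₂(0.18) = 0.4453
−0.25·log₂(0.25) = 0.5000
Sum ≈ 2.3946 → 2.395 bits.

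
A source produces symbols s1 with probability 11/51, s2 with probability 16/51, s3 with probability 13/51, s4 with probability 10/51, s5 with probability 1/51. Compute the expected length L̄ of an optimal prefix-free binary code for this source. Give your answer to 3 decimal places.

2.216 bits/symbol

Repeatedly combine the two least-probable nodes; the expected code length is the sum of the merged weights.
merge 1/51 + 10/51 → 11/51
merge 11/51 + 11/51 → 22/51
merge 13/51 + 16/51 → 29/51
merge 22/51 + 29/51 → 1
L = 11/51 + 22/51 + 29/51 + 1 = 113/51 ≈ 2.216 bits/symbol.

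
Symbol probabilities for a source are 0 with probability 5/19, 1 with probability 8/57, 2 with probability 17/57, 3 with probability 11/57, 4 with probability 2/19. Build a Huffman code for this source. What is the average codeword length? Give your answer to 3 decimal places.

Repeatedly combine the two least-probable nodes; the expected code length is the sum of the merged weights.
merge 2/19 + 8/57 → 14/57
merge 11/57 + 14/57 → 25/57
merge 5/19 + 17/57 → 32/57
merge 25/57 + 32/57 → 1
L = 14/57 + 25/57 + 32/57 + 1 = 128/57 ≈ 2.246 bits/symbol.

2.246 bits/symbol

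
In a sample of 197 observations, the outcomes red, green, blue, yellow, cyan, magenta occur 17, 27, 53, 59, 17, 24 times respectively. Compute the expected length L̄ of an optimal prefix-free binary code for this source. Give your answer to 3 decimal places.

Probabilities are the counts divided by 197.
Repeatedly combine the two least-probable nodes; the expected code length is the sum of the merged weights.
merge 17/197 + 17/197 → 34/197
merge 24/197 + 27/197 → 51/197
merge 34/197 + 51/197 → 85/197
merge 53/197 + 59/197 → 112/197
merge 85/197 + 112/197 → 1
L = 34/197 + 51/197 + 85/197 + 112/197 + 1 = 479/197 ≈ 2.431 bits/symbol.

2.431 bits/symbol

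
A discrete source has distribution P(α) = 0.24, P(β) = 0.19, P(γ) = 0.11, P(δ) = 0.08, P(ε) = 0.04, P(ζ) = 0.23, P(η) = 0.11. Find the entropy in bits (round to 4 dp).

2.6149 bits

H = −Σ pᵢ log₂ pᵢ.
−0.24·log₂(0.24) = 0.4941
−0.19·log₂(0.19) = 0.4552
−0.11·log₂(0.11) = 0.3503
−0.08·log₂(0.08) = 0.2915
−0.04·log₂(0.04) = 0.1858
−0.23·log₂(0.23) = 0.4877
−0.11·log₂(0.11) = 0.3503
Sum ≈ 2.6149 → 2.6149 bits.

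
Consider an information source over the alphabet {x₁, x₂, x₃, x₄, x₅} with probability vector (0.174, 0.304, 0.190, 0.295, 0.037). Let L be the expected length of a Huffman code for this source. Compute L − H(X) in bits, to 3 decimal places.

Entropy H = −Σ p log₂ p ≈ 2.1120 bits.
Huffman merges: 37/1000+87/500→211/1000; 19/100+211/1000→401/1000; 59/200+38/125→599/1000; 401/1000+599/1000→1. L = 2211/1000 ≈ 2.2110.
L − H = 2.2110 − 2.1120 = 0.099 bits.

0.099 bits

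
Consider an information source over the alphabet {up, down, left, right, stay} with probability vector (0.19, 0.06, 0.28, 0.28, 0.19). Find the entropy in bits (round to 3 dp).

2.182 bits

H = −Σ pᵢ log₂ pᵢ.
−0.19·log₂(0.19) = 0.4552
−0.06·log₂(0.06) = 0.2435
−0.28·log₂(0.28) = 0.5142
−0.28·log₂(0.28) = 0.5142
−0.19·log₂(0.19) = 0.4552
Sum ≈ 2.1824 → 2.182 bits.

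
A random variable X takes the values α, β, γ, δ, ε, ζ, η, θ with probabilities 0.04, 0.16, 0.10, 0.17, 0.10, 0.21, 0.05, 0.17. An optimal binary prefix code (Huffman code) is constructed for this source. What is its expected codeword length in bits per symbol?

Repeatedly combine the two least-probable nodes; the expected code length is the sum of the merged weights.
merge 1/25 + 1/20 → 9/100
merge 9/100 + 1/10 → 19/100
merge 1/10 + 4/25 → 13/50
merge 17/100 + 17/100 → 17/50
merge 19/100 + 21/100 → 2/5
merge 13/50 + 17/50 → 3/5
merge 2/5 + 3/5 → 1
L = 9/100 + 19/100 + 13/50 + 17/50 + 2/5 + 3/5 + 1 = 72/25 = 2.88 bits/symbol.

2.88 bits/symbol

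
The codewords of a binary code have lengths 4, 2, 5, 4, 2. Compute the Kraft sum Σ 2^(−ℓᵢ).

0.65625

With common denominator 2^5 = 32: Σ 2^(−ℓᵢ) = 2/32 + 8/32 + 1/32 + 2/32 + 8/32 = 21/32 = 0.65625.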